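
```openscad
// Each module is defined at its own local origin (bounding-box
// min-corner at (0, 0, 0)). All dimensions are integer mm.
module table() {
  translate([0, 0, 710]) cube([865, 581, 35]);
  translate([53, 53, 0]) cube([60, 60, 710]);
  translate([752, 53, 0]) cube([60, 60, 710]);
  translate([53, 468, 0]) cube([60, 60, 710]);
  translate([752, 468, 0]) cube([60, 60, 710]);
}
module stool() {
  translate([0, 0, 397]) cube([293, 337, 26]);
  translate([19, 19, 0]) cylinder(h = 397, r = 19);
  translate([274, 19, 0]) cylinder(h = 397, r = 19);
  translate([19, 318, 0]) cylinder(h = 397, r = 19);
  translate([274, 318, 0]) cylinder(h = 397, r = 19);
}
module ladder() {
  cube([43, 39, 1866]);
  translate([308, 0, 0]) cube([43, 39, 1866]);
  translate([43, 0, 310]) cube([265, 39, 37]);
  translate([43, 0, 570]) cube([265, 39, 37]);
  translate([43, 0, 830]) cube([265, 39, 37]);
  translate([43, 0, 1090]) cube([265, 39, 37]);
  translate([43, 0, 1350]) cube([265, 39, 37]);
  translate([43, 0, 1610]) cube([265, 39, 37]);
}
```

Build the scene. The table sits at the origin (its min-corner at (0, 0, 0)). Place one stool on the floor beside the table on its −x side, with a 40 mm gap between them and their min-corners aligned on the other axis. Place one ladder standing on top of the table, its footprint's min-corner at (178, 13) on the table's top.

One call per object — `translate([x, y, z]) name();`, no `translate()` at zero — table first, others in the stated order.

table();
translate([-333, 0, 0]) stool();
translate([178, 13, 745]) ladder();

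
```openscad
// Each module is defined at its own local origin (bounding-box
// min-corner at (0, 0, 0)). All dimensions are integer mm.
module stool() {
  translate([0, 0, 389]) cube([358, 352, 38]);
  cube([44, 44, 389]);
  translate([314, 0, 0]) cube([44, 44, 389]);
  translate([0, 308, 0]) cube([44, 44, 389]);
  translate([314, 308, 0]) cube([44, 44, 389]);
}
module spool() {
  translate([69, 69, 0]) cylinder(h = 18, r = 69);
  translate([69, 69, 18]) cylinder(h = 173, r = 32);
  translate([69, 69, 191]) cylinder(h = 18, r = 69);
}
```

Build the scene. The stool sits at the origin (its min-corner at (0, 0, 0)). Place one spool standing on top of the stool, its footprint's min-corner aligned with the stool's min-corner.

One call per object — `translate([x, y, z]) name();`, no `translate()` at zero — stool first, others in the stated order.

stool();
translate([0, 0, 427]) spool();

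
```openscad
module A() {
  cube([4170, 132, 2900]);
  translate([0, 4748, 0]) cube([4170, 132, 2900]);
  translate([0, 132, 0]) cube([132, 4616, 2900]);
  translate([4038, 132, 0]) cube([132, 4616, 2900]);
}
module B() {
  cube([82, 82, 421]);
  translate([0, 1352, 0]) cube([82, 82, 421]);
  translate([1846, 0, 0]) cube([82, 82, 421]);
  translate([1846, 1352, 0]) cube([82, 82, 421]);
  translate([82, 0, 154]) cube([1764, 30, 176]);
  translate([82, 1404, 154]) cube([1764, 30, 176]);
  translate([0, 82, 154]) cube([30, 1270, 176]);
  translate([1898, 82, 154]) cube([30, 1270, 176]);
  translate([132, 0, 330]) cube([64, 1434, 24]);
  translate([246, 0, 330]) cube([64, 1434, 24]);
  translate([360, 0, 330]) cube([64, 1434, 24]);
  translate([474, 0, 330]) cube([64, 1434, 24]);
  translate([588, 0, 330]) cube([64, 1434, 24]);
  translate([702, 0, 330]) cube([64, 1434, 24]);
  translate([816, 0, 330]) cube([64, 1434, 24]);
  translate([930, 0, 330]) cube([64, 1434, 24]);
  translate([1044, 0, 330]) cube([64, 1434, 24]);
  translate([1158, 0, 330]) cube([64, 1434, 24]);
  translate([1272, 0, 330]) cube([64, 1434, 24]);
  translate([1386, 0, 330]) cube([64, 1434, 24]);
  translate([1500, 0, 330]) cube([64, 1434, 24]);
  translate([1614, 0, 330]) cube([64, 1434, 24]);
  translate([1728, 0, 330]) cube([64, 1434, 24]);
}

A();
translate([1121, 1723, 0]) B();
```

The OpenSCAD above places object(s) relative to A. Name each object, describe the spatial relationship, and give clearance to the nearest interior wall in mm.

A is a house frame. B is a bed frame. The bed frame sits inside the house frame, centred. The clearance to the nearest interior wall is 989 mm.

Clearances: x = 989, y = 1591; minimum 989 mm.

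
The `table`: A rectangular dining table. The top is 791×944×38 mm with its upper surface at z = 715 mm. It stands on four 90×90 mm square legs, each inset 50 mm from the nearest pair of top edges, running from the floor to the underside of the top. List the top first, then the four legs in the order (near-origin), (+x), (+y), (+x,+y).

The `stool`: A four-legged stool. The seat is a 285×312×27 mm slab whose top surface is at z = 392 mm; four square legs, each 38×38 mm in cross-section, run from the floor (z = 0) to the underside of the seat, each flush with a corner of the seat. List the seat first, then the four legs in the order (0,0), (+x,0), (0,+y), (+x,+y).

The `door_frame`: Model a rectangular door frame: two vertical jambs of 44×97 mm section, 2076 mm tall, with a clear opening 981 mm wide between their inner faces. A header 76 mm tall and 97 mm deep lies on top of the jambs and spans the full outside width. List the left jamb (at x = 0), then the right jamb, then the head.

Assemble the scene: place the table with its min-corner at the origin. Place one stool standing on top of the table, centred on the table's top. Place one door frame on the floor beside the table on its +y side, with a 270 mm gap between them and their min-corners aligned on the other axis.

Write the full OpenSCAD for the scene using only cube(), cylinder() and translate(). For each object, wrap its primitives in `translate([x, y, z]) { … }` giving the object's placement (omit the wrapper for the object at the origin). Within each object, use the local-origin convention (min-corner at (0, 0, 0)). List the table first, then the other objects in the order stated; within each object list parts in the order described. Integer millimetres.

translate([0, 0, 677]) cube([791, 944, 38]);
translate([50, 50, 0]) cube([90, 90, 677]);
translate([651, 50, 0]) cube([90, 90, 677]);
translate([50, 804, 0]) cube([90, 90, 677]);
translate([651, 804, 0]) cube([90, 90, 677]);
translate([253, 316, 715]) {
  translate([0, 0, 365]) cube([285, 312, 27]);
  cube([38, 38, 365]);
  translate([247, 0, 0]) cube([38, 38, 365]);
  translate([0, 274, 0]) cube([38, 38, 365]);
  translate([247, 274, 0]) cube([38, 38, 365]);
}
translate([0, 1214, 0]) {
  cube([44, 97, 2076]);
  translate([1025, 0, 0]) cube([44, 97, 2076]);
  translate([0, 0, 2076]) cube([1069, 97, 76]);
}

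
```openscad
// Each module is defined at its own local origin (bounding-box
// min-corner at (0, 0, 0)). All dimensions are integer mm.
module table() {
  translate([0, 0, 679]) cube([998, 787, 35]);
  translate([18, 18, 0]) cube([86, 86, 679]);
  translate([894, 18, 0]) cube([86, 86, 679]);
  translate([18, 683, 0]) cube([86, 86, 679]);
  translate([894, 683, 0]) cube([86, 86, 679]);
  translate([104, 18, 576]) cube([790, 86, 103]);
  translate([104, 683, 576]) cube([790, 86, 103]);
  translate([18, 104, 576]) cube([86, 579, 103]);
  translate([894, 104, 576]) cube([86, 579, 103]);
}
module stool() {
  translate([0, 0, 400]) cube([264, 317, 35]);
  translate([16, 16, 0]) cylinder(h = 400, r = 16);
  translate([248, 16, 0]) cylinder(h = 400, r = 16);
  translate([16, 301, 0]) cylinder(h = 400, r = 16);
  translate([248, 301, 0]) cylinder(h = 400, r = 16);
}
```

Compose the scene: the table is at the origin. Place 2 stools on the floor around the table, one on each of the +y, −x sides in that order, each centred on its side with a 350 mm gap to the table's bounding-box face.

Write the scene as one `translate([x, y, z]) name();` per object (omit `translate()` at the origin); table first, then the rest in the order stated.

table();
translate([367, 1137, 0]) stool();
translate([-614, 235, 0]) stool();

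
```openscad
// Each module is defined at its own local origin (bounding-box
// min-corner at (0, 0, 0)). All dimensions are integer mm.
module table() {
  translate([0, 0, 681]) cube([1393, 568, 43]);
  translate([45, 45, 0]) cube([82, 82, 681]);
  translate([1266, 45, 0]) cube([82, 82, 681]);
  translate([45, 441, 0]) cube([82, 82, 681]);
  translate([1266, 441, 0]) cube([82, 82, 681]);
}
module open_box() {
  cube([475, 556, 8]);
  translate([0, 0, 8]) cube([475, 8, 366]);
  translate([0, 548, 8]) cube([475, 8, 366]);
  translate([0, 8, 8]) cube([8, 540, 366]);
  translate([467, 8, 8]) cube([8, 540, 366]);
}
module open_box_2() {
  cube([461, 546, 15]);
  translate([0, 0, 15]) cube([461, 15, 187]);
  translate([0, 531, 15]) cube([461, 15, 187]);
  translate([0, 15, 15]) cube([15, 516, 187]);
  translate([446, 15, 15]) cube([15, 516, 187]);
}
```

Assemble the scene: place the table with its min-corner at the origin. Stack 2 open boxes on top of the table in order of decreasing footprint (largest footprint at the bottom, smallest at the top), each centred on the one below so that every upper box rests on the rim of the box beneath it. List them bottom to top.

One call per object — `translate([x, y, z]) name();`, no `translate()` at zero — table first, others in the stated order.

table();
translate([459, 6, 724]) open_box();
translate([466, 11, 1098]) open_box_2();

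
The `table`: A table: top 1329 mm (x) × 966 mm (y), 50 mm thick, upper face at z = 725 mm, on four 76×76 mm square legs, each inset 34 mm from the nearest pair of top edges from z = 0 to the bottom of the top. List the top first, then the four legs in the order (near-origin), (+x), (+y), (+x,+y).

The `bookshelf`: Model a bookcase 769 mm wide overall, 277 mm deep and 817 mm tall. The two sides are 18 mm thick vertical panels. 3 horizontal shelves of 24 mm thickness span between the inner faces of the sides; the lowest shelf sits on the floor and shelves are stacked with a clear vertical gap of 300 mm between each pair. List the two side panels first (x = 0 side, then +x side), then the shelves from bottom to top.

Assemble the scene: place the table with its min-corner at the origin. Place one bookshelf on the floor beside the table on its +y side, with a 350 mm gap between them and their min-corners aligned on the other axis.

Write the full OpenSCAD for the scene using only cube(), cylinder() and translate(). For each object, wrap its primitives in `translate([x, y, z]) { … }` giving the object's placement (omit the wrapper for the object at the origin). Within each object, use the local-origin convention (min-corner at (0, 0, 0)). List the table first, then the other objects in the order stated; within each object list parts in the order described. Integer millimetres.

translate([0, 0, 675]) cube([1329, 966, 50]);
translate([34, 34, 0]) cube([76, 76, 675]);
translate([1219, 34, 0]) cube([76, 76, 675]);
translate([34, 856, 0]) cube([76, 76, 675]);
translate([1219, 856, 0]) cube([76, 76, 675]);
translate([0, 1316, 0]) {
  cube([18, 277, 817]);
  translate([751, 0, 0]) cube([18, 277, 817]);
  translate([18, 0, 0]) cube([733, 277, 24]);
  translate([18, 0, 324]) cube([733, 277, 24]);
  translate([18, 0, 648]) cube([733, 277, 24]);
}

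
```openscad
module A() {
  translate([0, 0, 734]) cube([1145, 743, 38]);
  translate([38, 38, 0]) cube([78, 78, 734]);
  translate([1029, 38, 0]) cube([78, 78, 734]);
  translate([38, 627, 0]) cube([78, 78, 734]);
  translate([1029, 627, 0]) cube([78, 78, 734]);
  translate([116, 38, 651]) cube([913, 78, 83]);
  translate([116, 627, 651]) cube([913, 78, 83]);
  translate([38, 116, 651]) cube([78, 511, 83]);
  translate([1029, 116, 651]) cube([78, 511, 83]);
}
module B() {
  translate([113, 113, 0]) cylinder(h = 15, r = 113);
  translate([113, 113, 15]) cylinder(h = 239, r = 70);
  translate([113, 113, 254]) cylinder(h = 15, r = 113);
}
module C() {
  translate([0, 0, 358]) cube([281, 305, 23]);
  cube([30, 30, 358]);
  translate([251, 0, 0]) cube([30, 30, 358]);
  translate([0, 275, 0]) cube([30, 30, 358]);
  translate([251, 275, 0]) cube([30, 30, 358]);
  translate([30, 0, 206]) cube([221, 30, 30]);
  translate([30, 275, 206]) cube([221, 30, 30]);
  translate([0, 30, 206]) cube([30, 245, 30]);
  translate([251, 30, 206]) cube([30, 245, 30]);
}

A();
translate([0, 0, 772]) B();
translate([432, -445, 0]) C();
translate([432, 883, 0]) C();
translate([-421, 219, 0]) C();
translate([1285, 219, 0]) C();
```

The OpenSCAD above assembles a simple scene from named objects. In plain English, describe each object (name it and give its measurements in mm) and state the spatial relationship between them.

A is a table: top 1145 mm (x) × 743 mm (y), 38 mm thick, upper face at z = 772 mm, on four 78×78 mm square legs, each inset 38 mm from the nearest pair of top edges, running from z = 0 to the bottom of the top. Four apron rails, 78 mm thick and 83 mm tall, run between adjacent legs with their top edges flush with the underside of the top and their outer faces flush with the legs' outer faces.

B is a spool: two coaxial disc flanges of radius 113 mm and thickness 15 mm, joined by a core cylinder of radius 70 mm and height 239 mm. The lower flange rests on z = 0 and the three cylinders share a vertical axis.

C is a four-legged stool. The seat is a 281×305×23 mm slab whose top surface is at z = 381 mm; four square legs, each 30×30 mm in cross-section, run from the floor (z = 0) to the underside of the seat, each flush with a corner of the seat. Four stretchers, 30 mm wide and 30 mm tall, connect adjacent legs with their undersides at z = 206 mm, each running between the inner faces of the legs it joins and aligned with the legs' outer faces on the other axis.

The spool is on top of the table. Four stools sit around the table at the −y, +y, −x, +x sides.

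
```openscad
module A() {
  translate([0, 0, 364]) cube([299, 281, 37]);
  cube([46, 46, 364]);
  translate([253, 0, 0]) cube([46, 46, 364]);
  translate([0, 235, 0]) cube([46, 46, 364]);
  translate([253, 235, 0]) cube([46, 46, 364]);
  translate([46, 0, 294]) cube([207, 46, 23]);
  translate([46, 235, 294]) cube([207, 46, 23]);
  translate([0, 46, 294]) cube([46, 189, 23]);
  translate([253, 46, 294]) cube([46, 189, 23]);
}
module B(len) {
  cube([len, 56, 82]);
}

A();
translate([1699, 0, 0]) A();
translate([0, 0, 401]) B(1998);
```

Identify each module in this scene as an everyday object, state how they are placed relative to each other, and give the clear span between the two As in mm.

Second stool starts at x = 1699; first ends at x = 299; clear span = 1699 − 299 = 1400 mm.

A is a stool. B is a beam. A beam spans the tops of two stools. The clear span between the two stools is 1400 mm.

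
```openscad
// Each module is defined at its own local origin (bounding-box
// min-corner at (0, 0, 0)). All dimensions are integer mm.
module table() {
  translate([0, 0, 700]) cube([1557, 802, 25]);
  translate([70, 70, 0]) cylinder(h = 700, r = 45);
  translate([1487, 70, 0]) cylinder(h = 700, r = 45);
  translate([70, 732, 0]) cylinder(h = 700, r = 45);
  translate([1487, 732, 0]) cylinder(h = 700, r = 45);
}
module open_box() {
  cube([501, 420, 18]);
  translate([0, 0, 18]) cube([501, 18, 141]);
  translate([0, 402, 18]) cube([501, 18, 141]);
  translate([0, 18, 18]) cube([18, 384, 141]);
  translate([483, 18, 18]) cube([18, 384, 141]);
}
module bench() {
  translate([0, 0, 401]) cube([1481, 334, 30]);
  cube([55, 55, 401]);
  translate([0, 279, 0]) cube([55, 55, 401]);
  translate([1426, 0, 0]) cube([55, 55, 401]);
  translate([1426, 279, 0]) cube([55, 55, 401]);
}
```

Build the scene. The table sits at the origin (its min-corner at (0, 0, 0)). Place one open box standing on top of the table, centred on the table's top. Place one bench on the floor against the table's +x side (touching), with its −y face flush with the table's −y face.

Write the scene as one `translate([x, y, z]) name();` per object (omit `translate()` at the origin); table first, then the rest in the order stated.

table();
translate([528, 191, 725]) open_box();
translate([1557, 0, 0]) bench();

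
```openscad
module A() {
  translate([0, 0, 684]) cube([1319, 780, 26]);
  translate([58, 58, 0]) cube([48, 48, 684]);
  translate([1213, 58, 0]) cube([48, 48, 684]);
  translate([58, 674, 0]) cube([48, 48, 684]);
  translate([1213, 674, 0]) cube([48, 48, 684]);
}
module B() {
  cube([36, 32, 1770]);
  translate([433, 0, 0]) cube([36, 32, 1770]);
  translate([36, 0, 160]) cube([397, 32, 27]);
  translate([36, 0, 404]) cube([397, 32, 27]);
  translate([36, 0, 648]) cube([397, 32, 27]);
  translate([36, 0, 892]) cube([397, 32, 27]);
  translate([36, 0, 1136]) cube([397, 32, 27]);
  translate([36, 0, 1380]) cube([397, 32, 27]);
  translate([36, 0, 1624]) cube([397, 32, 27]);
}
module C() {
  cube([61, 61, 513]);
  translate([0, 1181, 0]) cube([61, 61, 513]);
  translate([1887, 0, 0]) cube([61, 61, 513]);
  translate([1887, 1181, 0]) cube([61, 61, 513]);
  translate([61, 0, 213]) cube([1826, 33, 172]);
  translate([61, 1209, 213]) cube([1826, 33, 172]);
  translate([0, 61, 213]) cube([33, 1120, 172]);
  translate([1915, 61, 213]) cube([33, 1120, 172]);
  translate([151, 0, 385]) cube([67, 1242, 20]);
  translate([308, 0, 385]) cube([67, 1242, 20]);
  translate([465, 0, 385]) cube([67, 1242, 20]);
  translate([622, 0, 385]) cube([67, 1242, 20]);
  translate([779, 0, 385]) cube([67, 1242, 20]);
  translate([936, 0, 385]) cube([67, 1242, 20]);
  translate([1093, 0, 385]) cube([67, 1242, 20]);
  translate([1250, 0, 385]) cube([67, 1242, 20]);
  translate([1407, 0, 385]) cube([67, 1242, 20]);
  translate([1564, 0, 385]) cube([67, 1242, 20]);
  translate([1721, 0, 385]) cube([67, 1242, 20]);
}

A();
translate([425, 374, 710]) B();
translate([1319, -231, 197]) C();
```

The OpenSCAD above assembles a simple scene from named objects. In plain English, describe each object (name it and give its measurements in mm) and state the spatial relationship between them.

A is a table with a 1319×780 mm rectangular top, 26 mm thick, top surface at z = 710 mm, supported by four 48×48 mm square legs, each inset 58 mm from the nearest pair of top edges, running from the floor.

B is a wooden ladder with two side rails of 36×32 mm section and 1770 mm height, set 469 mm apart overall. Between them run 7 rectangular rungs (32 mm deep, 27 mm thick), front faces flush with the rails' −y face. The bottom of the first rung is 160 mm above the floor and each subsequent rung is 244 mm higher than the one below.

C is a bed frame 1948 mm long (x) by 1242 mm wide (y). Four 61×61 mm corner posts, 513 mm tall, at the corners of the footprint. Four rails of 33 mm thickness and 172 mm height run between adjacent posts with their undersides at z = 213 mm, their outer faces flush with the outside of the frame (the two x-running rails run between the posts' inner faces; the two y-running rails run between the posts' inner faces). 11 slats, each 67 mm wide (x) and 20 mm thick, lie across the top of the two x-running rails, running the full 1242 mm width of the frame in y; the slats are evenly spaced along x between the inner faces of the end posts with equal gaps (rounded down to the nearest mm) at the −x end and between each pair — any rounding remainder accumulates at the +x end.

The ladder is on top of the table, centred. The bed frame is beside the table with their tops flush at z = 710.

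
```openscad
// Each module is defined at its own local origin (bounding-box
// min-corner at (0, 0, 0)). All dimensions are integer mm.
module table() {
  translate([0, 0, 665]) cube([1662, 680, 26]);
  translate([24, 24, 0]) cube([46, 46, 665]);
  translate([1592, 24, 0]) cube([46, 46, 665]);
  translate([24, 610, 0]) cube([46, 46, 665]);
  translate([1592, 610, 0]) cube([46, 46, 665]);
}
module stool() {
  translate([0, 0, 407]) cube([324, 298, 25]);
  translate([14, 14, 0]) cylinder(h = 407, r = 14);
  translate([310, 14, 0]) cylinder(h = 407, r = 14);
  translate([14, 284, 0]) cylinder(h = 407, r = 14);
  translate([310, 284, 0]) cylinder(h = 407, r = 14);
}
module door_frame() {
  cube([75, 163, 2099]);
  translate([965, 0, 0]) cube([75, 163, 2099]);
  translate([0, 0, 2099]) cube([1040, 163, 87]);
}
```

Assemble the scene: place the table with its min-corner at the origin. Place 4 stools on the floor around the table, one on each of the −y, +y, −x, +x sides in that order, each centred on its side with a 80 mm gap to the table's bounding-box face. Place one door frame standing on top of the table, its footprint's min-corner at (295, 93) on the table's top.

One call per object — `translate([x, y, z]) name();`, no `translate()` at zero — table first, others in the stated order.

table();
translate([669, -378, 0]) stool();
translate([669, 760, 0]) stool();
translate([-404, 191, 0]) stool();
translate([1742, 191, 0]) stool();
translate([295, 93, 691]) door_frame();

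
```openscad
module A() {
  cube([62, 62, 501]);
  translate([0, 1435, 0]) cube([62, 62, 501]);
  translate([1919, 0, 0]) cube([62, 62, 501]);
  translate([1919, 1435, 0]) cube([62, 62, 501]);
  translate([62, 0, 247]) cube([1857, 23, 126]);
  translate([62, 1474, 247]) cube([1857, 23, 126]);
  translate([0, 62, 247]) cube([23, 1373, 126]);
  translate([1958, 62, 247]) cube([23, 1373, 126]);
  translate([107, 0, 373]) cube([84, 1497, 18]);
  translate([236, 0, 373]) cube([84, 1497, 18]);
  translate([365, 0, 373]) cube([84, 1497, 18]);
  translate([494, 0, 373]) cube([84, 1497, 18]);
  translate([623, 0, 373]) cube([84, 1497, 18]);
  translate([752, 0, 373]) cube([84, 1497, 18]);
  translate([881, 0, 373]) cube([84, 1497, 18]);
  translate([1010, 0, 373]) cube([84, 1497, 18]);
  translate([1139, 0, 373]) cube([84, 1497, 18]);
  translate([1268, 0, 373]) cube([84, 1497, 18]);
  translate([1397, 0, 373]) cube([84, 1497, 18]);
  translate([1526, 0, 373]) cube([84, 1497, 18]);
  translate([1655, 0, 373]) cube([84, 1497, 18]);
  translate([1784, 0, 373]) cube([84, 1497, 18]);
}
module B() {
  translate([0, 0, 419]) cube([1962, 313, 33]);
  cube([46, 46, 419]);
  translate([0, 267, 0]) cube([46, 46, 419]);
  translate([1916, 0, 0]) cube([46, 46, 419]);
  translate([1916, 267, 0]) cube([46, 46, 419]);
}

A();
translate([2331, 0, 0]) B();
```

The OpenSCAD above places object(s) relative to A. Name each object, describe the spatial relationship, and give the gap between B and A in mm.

A is a bed frame. B is a bench. The bench is on the floor beside the bed frame on its +x side. The gap between the bench and the bed frame is 350 mm.

The bench's nearest face is 350 mm from the bed frame's +x face.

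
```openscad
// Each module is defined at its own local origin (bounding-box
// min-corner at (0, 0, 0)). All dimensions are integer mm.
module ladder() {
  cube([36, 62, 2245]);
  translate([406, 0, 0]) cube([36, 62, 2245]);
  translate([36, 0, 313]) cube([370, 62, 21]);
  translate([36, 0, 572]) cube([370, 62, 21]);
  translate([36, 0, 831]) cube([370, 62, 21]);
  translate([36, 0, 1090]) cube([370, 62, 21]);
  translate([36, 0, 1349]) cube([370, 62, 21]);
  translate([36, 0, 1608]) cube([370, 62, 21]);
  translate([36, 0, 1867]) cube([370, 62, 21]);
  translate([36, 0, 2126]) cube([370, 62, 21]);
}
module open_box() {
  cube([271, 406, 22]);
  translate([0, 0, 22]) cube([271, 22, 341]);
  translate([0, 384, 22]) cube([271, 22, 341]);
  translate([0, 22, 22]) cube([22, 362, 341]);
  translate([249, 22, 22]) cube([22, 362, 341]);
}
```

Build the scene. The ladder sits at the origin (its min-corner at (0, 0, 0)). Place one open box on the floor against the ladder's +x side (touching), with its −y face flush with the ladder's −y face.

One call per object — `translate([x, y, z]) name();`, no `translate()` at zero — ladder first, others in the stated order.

ladder();
translate([442, 0, 0]) open_box();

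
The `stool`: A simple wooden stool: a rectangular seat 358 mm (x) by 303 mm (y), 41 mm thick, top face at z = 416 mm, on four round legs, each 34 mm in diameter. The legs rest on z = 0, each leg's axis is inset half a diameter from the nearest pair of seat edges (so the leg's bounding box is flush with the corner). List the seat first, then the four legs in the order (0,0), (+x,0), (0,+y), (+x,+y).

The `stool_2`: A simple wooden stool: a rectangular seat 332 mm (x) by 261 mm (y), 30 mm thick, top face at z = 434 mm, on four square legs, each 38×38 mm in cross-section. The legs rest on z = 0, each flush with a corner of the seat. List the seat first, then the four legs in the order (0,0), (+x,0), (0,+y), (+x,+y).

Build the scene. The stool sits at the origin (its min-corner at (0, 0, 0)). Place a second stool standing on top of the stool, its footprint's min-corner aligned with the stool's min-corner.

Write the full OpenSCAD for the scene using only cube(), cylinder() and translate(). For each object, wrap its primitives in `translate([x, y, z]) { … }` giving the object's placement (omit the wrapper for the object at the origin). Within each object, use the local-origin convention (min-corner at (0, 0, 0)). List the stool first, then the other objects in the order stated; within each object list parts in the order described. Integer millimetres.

translate([0, 0, 375]) cube([358, 303, 41]);
translate([17, 17, 0]) cylinder(h = 375, r = 17);
translate([341, 17, 0]) cylinder(h = 375, r = 17);
translate([17, 286, 0]) cylinder(h = 375, r = 17);
translate([341, 286, 0]) cylinder(h = 375, r = 17);
translate([0, 0, 416]) {
  translate([0, 0, 404]) cube([332, 261, 30]);
  cube([38, 38, 404]);
  translate([294, 0, 0]) cube([38, 38, 404]);
  translate([0, 223, 0]) cube([38, 38, 404]);
  translate([294, 223, 0]) cube([38, 38, 404]);
}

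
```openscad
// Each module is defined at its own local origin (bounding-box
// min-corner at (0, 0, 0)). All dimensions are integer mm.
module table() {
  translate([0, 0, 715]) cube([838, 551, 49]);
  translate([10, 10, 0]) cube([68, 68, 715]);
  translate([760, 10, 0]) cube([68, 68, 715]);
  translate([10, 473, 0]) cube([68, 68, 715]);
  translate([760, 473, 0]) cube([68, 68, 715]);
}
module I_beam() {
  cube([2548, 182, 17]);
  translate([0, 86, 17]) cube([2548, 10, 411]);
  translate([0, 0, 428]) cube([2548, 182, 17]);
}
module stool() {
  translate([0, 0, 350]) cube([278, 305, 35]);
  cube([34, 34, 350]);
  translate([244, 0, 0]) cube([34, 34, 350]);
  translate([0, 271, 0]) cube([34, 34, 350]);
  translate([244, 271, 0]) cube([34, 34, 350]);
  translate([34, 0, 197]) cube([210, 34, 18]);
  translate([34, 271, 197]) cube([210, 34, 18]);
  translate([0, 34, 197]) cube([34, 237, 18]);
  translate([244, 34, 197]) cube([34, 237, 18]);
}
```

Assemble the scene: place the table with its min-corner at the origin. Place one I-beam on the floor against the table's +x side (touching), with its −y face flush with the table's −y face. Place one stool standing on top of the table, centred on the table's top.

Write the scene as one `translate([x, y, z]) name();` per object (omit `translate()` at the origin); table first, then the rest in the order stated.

table();
translate([838, 0, 0]) I_beam();
translate([280, 123, 764]) stool();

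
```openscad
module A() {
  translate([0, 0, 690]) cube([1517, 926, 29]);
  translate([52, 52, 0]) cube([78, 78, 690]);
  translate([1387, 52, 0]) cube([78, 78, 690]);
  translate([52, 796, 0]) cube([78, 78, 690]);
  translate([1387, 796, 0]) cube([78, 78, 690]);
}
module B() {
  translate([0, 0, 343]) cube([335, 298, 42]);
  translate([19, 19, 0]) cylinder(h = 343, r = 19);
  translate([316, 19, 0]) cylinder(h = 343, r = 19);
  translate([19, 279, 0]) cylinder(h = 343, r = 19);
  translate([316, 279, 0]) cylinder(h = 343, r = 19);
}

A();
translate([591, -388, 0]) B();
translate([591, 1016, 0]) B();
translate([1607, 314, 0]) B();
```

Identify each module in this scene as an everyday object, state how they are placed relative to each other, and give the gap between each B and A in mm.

A is a table. B is a stool. Three stools sit around the table at the −y, +y, +x sides. The gap between each stool and the table is 90 mm.

Each stool's nearest face is 90 mm from the table's bounding box.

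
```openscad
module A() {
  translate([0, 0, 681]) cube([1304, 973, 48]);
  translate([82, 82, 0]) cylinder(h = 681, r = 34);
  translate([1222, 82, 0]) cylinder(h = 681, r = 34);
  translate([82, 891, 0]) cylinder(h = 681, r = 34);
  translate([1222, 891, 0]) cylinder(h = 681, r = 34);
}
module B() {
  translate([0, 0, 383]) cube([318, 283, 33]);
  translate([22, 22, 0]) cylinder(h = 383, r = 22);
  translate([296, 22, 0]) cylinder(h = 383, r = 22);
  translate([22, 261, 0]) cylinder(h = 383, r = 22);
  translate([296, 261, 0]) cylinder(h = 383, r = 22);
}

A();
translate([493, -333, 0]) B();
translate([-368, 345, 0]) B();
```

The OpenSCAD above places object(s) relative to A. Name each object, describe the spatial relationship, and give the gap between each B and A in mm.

A is a table. B is a stool. Two stools sit around the table at the −y, −x sides. The gap between each stool and the table is 50 mm.

Each stool's nearest face is 50 mm from the table's bounding box.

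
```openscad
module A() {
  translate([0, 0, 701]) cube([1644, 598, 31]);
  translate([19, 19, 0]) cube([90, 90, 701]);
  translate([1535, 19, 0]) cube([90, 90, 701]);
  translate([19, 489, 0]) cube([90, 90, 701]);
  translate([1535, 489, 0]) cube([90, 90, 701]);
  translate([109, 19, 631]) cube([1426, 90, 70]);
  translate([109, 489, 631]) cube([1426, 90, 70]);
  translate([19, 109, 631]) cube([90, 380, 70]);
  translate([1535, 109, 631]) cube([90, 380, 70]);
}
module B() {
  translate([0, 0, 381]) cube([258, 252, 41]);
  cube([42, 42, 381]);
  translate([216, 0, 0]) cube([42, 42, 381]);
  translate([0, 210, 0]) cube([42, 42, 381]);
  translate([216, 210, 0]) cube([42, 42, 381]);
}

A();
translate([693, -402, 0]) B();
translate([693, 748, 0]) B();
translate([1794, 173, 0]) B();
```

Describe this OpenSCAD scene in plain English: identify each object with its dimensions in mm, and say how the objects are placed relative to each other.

A is a table with a 1644×598 mm rectangular top, 31 mm thick, top surface at z = 732 mm, supported by four 90×90 mm square legs, each inset 19 mm from the nearest pair of top edges, running from the floor. Four apron rails, 90 mm thick and 70 mm tall, run between adjacent legs with their top edges flush with the underside of the top and their outer faces flush with the legs' outer faces.

B is a simple wooden stool: a rectangular seat 258 mm (x) by 252 mm (y), 41 mm thick, top face at z = 422 mm, on four square legs, each 42×42 mm in cross-section. The legs rest on z = 0, each flush with a corner of the seat.

Three stools sit around the table at the −y, +y, +x sides.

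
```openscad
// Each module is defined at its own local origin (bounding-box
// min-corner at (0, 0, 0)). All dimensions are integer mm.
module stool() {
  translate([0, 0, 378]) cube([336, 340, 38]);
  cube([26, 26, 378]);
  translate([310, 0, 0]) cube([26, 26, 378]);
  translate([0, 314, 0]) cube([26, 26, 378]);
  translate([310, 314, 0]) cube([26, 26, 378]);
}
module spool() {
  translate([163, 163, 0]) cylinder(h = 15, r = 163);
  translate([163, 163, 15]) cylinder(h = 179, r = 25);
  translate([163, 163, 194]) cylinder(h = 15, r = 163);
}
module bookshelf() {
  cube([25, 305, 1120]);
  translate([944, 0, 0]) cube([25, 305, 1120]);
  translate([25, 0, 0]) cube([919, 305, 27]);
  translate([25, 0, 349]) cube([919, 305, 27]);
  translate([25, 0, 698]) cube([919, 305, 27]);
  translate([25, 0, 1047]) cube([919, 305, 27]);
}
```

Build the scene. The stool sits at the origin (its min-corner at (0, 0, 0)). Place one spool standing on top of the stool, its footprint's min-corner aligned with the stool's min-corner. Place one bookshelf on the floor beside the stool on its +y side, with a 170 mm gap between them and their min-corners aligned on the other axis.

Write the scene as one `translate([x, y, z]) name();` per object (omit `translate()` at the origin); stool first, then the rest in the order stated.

stool();
translate([0, 0, 416]) spool();
translate([0, 510, 0]) bookshelf();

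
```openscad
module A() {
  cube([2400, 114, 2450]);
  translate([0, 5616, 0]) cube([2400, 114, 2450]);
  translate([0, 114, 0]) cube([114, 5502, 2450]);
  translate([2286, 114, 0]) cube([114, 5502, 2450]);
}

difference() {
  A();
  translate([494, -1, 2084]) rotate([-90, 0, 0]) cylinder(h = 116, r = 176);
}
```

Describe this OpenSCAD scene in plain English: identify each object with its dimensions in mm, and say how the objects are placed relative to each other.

A is a box-shaped house frame (walls only): outside footprint 2400×5730 mm, wall height 2450 mm, wall thickness 114 mm. The two y-facing walls run the full x-width; the two x-facing walls fit between the inner faces of the y-facing walls.

The house frame has a circular hole of radius 176 mm through its front wall, centred at (x = 494, z = 2084).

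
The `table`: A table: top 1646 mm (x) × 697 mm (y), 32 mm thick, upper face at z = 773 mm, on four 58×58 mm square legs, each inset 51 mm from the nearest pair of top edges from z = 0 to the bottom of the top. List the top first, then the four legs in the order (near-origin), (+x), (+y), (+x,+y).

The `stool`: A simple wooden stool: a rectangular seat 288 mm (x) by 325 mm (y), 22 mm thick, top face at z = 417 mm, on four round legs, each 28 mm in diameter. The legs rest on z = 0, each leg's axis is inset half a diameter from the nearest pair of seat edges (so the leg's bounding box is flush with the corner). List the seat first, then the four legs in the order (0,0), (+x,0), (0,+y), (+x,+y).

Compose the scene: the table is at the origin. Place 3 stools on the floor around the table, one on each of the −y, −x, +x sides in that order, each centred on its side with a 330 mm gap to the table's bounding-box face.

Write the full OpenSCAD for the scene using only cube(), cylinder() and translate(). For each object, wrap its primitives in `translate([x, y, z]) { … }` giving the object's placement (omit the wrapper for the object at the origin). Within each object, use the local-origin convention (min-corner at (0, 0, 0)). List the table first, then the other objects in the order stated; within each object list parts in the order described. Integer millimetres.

translate([0, 0, 741]) cube([1646, 697, 32]);
translate([51, 51, 0]) cube([58, 58, 741]);
translate([1537, 51, 0]) cube([58, 58, 741]);
translate([51, 588, 0]) cube([58, 58, 741]);
translate([1537, 588, 0]) cube([58, 58, 741]);
translate([679, -655, 0]) {
  translate([0, 0, 395]) cube([288, 325, 22]);
  translate([14, 14, 0]) cylinder(h = 395, r = 14);
  translate([274, 14, 0]) cylinder(h = 395, r = 14);
  translate([14, 311, 0]) cylinder(h = 395, r = 14);
  translate([274, 311, 0]) cylinder(h = 395, r = 14);
}
translate([-618, 186, 0]) {
  translate([0, 0, 395]) cube([288, 325, 22]);
  translate([14, 14, 0]) cylinder(h = 395, r = 14);
  translate([274, 14, 0]) cylinder(h = 395, r = 14);
  translate([14, 311, 0]) cylinder(h = 395, r = 14);
  translate([274, 311, 0]) cylinder(h = 395, r = 14);
}
translate([1976, 186, 0]) {
  translate([0, 0, 395]) cube([288, 325, 22]);
  translate([14, 14, 0]) cylinder(h = 395, r = 14);
  translate([274, 14, 0]) cylinder(h = 395, r = 14);
  translate([14, 311, 0]) cylinder(h = 395, r = 14);
  translate([274, 311, 0]) cylinder(h = 395, r = 14);
}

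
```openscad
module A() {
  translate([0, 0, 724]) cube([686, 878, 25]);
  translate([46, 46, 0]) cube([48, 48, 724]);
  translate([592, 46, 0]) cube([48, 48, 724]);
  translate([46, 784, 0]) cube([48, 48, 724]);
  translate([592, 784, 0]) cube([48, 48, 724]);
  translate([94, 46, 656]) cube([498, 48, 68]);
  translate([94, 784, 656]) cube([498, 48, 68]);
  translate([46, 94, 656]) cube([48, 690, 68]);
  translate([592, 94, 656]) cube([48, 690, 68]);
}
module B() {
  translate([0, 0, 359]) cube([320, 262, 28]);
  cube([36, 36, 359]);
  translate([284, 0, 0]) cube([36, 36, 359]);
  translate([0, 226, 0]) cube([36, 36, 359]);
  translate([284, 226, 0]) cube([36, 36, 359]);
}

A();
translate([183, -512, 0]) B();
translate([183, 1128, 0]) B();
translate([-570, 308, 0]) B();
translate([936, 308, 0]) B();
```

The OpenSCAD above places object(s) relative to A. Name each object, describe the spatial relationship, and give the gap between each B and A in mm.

Each stool's nearest face is 250 mm from the table's bounding box.

A is a table. B is a stool. Four stools sit around the table at the −y, +y, −x, +x sides. The gap between each stool and the table is 250 mm.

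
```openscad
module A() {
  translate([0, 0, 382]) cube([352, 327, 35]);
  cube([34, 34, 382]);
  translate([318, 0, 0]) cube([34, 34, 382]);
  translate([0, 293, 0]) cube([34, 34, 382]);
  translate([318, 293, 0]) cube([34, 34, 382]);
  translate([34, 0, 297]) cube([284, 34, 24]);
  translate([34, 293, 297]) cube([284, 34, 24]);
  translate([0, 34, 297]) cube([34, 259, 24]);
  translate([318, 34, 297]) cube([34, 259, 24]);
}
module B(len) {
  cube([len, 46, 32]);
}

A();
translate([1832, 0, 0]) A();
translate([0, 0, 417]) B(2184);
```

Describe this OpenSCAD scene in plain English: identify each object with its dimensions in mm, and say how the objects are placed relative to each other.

A is a four-legged stool. The seat is a 352×327×35 mm slab whose top surface is at z = 417 mm; four square legs, each 34×34 mm in cross-section, run from the floor (z = 0) to the underside of the seat, each flush with a corner of the seat. Four stretchers, 34 mm wide and 24 mm tall, connect adjacent legs with their undersides at z = 297 mm, each running between the inner faces of the legs it joins and aligned with the legs' outer faces on the other axis.

B is a rectangular beam 2184 mm long (x), 46 mm deep (y), 32 mm thick (z).

The beam spans the tops of two stools placed 1480 mm apart, resting at z = 417 mm.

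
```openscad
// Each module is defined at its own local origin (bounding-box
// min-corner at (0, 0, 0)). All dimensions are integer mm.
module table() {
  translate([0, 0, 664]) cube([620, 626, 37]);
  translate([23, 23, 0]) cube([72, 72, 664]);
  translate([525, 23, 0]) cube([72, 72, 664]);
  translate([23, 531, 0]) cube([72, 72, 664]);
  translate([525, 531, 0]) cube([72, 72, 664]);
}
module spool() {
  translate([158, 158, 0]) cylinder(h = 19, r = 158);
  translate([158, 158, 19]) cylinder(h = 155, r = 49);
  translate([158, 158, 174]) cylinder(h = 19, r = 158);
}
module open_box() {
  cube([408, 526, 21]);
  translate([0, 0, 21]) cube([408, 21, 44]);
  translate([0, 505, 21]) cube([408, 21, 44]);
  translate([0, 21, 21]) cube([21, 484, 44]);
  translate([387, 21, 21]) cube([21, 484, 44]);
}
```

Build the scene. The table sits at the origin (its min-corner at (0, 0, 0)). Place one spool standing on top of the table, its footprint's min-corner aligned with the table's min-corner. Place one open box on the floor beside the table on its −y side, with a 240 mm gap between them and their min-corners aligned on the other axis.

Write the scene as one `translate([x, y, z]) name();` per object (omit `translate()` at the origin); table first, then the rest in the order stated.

table();
translate([0, 0, 701]) spool();
translate([0, -766, 0]) open_box();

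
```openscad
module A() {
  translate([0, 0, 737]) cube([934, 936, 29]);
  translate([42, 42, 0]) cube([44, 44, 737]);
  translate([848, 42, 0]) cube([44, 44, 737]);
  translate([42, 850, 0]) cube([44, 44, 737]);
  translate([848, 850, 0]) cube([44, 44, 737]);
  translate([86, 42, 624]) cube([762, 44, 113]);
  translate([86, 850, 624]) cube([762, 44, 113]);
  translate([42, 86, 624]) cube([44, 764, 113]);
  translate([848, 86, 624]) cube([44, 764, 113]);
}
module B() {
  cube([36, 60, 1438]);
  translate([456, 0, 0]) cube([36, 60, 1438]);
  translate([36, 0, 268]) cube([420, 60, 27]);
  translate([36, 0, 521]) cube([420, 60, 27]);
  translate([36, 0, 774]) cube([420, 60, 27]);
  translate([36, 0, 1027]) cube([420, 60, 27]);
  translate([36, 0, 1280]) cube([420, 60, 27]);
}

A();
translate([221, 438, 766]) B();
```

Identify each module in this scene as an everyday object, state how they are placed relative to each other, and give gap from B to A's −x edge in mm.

The ladder's min-x is at 221; the table's min-x is 0; gap = 221 mm.

A is a table. B is a ladder. The ladder is on top of the table, centred. The gap from the ladder to the table's −x edge is 221 mm.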